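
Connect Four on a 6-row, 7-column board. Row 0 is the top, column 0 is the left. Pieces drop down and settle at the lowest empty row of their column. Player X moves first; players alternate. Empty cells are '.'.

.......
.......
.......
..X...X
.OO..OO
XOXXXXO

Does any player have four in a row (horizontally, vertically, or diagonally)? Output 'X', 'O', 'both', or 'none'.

X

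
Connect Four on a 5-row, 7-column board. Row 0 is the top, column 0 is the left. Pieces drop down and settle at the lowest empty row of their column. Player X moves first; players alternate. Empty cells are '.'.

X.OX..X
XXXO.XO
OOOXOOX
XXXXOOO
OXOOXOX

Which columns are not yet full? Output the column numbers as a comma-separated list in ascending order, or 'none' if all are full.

Answer: 1,4,5

Derivation:
col 0: top cell = 'X' → FULL
col 1: top cell = '.' → open
col 2: top cell = 'O' → FULL
col 3: top cell = 'X' → FULL
col 4: top cell = '.' → open
col 5: top cell = '.' → open
col 6: top cell = 'X' → FULL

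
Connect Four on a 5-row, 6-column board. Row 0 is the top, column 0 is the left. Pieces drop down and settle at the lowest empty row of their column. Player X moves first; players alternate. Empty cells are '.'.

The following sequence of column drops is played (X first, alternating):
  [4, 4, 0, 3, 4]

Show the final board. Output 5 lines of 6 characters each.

Move 1: X drops in col 4, lands at row 4
Move 2: O drops in col 4, lands at row 3
Move 3: X drops in col 0, lands at row 4
Move 4: O drops in col 3, lands at row 4
Move 5: X drops in col 4, lands at row 2

Answer: ......
......
....X.
....O.
X..OX.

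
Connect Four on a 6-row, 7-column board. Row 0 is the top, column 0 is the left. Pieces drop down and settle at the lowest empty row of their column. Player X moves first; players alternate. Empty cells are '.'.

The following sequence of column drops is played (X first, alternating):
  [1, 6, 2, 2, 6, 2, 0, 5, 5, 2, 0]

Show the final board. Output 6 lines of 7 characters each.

Answer: .......
.......
..O....
..O....
X.O..XX
XXX..OO

Derivation:
Move 1: X drops in col 1, lands at row 5
Move 2: O drops in col 6, lands at row 5
Move 3: X drops in col 2, lands at row 5
Move 4: O drops in col 2, lands at row 4
Move 5: X drops in col 6, lands at row 4
Move 6: O drops in col 2, lands at row 3
Move 7: X drops in col 0, lands at row 5
Move 8: O drops in col 5, lands at row 5
Move 9: X drops in col 5, lands at row 4
Move 10: O drops in col 2, lands at row 2
Move 11: X drops in col 0, lands at row 4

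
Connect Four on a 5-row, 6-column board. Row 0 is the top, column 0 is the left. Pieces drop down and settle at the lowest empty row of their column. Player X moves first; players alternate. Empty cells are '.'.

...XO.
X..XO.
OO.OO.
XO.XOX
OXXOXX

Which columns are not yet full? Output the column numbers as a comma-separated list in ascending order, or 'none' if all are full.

Answer: 0,1,2,5

Derivation:
col 0: top cell = '.' → open
col 1: top cell = '.' → open
col 2: top cell = '.' → open
col 3: top cell = 'X' → FULL
col 4: top cell = 'O' → FULL
col 5: top cell = '.' → open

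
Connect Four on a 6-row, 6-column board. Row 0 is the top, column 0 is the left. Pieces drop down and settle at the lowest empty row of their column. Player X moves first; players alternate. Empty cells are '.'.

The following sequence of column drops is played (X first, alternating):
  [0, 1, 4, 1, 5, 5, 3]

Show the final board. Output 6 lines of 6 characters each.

Answer: ......
......
......
......
.O...O
XO.XXX

Derivation:
Move 1: X drops in col 0, lands at row 5
Move 2: O drops in col 1, lands at row 5
Move 3: X drops in col 4, lands at row 5
Move 4: O drops in col 1, lands at row 4
Move 5: X drops in col 5, lands at row 5
Move 6: O drops in col 5, lands at row 4
Move 7: X drops in col 3, lands at row 5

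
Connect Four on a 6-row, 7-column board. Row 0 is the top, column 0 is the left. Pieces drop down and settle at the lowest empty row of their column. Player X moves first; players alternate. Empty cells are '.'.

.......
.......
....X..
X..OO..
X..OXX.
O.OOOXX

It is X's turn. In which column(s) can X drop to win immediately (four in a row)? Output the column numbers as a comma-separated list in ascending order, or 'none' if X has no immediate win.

Answer: none

Derivation:
col 0: drop X → no win
col 1: drop X → no win
col 2: drop X → no win
col 3: drop X → no win
col 4: drop X → no win
col 5: drop X → no win
col 6: drop X → no win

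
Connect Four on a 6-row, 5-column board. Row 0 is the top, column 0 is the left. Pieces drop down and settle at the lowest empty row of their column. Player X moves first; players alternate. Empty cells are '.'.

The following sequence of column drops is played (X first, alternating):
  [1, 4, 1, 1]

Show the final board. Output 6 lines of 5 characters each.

Move 1: X drops in col 1, lands at row 5
Move 2: O drops in col 4, lands at row 5
Move 3: X drops in col 1, lands at row 4
Move 4: O drops in col 1, lands at row 3

Answer: .....
.....
.....
.O...
.X...
.X..O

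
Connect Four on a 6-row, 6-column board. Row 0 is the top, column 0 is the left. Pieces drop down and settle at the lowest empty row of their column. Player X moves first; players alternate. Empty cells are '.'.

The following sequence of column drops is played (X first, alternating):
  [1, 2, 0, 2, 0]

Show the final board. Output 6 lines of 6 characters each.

Answer: ......
......
......
......
X.O...
XXO...

Derivation:
Move 1: X drops in col 1, lands at row 5
Move 2: O drops in col 2, lands at row 5
Move 3: X drops in col 0, lands at row 5
Move 4: O drops in col 2, lands at row 4
Move 5: X drops in col 0, lands at row 4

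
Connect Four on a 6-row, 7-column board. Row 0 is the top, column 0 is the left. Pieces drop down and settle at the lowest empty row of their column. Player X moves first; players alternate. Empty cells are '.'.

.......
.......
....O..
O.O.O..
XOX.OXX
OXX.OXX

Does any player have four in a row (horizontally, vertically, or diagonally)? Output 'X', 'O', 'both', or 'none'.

O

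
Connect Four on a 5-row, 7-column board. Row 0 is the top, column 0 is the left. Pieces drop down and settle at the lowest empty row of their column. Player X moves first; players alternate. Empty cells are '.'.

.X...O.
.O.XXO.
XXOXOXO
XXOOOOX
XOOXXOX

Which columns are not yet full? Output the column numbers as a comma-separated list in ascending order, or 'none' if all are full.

col 0: top cell = '.' → open
col 1: top cell = 'X' → FULL
col 2: top cell = '.' → open
col 3: top cell = '.' → open
col 4: top cell = '.' → open
col 5: top cell = 'O' → FULL
col 6: top cell = '.' → open

Answer: 0,2,3,4,6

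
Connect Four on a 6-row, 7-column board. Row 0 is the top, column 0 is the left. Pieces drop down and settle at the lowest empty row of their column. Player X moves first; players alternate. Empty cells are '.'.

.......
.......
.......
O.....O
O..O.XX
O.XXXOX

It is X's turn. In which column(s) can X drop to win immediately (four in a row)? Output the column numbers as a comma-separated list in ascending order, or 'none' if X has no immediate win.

col 0: drop X → no win
col 1: drop X → WIN!
col 2: drop X → no win
col 3: drop X → no win
col 4: drop X → no win
col 5: drop X → no win
col 6: drop X → no win

Answer: 1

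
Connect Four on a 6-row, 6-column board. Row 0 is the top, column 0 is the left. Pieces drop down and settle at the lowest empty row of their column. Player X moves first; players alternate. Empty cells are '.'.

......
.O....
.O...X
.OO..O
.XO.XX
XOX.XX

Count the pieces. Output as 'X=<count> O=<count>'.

X=8 O=7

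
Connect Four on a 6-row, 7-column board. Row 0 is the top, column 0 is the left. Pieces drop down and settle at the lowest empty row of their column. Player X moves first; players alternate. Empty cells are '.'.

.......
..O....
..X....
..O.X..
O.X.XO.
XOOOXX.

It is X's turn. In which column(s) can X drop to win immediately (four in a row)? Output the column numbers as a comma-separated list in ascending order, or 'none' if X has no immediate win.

col 0: drop X → no win
col 1: drop X → no win
col 2: drop X → no win
col 3: drop X → no win
col 4: drop X → WIN!
col 5: drop X → no win
col 6: drop X → no win

Answer: 4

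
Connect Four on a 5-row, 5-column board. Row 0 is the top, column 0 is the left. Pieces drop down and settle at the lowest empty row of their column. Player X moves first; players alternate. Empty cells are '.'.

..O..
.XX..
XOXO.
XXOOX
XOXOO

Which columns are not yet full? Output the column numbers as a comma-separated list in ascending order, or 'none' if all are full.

col 0: top cell = '.' → open
col 1: top cell = '.' → open
col 2: top cell = 'O' → FULL
col 3: top cell = '.' → open
col 4: top cell = '.' → open

Answer: 0,1,3,4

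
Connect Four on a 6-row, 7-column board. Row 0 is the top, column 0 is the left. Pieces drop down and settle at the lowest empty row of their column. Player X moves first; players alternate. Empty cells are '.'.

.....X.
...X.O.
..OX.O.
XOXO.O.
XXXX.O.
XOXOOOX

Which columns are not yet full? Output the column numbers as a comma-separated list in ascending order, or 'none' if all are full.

Answer: 0,1,2,3,4,6

Derivation:
col 0: top cell = '.' → open
col 1: top cell = '.' → open
col 2: top cell = '.' → open
col 3: top cell = '.' → open
col 4: top cell = '.' → open
col 5: top cell = 'X' → FULL
col 6: top cell = '.' → open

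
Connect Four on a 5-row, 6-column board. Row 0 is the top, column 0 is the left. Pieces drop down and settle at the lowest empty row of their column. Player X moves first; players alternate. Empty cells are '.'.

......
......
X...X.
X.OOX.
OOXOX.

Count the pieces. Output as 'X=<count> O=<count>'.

X=6 O=5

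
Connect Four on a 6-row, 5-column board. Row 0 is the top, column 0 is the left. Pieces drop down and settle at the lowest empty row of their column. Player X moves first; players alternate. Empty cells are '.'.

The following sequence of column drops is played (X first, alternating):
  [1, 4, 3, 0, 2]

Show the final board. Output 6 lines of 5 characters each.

Move 1: X drops in col 1, lands at row 5
Move 2: O drops in col 4, lands at row 5
Move 3: X drops in col 3, lands at row 5
Move 4: O drops in col 0, lands at row 5
Move 5: X drops in col 2, lands at row 5

Answer: .....
.....
.....
.....
.....
OXXXO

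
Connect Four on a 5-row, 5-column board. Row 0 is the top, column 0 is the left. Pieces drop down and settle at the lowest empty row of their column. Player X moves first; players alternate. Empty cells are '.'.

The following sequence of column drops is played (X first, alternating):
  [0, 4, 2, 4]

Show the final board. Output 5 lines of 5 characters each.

Answer: .....
.....
.....
....O
X.X.O

Derivation:
Move 1: X drops in col 0, lands at row 4
Move 2: O drops in col 4, lands at row 4
Move 3: X drops in col 2, lands at row 4
Move 4: O drops in col 4, lands at row 3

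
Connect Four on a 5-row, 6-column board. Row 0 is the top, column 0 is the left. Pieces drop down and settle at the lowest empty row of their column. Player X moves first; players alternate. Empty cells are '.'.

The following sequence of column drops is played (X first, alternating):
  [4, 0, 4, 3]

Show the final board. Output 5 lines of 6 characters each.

Answer: ......
......
......
....X.
O..OX.

Derivation:
Move 1: X drops in col 4, lands at row 4
Move 2: O drops in col 0, lands at row 4
Move 3: X drops in col 4, lands at row 3
Move 4: O drops in col 3, lands at row 4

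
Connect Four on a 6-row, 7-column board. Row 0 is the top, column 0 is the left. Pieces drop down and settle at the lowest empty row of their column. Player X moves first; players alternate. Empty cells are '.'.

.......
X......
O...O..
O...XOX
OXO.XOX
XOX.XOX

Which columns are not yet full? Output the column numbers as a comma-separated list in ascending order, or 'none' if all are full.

col 0: top cell = '.' → open
col 1: top cell = '.' → open
col 2: top cell = '.' → open
col 3: top cell = '.' → open
col 4: top cell = '.' → open
col 5: top cell = '.' → open
col 6: top cell = '.' → open

Answer: 0,1,2,3,4,5,6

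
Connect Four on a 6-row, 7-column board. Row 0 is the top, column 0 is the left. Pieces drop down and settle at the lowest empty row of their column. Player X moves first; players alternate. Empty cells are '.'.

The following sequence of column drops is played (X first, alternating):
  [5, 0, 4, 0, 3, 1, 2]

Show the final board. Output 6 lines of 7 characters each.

Move 1: X drops in col 5, lands at row 5
Move 2: O drops in col 0, lands at row 5
Move 3: X drops in col 4, lands at row 5
Move 4: O drops in col 0, lands at row 4
Move 5: X drops in col 3, lands at row 5
Move 6: O drops in col 1, lands at row 5
Move 7: X drops in col 2, lands at row 5

Answer: .......
.......
.......
.......
O......
OOXXXX.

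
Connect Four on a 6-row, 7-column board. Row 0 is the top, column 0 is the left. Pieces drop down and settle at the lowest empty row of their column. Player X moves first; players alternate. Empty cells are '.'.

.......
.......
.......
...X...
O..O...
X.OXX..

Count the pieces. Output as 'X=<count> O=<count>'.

X=4 O=3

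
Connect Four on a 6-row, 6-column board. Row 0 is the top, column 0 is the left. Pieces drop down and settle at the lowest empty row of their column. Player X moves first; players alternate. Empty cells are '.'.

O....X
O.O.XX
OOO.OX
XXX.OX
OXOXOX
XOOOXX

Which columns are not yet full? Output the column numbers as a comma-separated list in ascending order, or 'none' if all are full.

col 0: top cell = 'O' → FULL
col 1: top cell = '.' → open
col 2: top cell = '.' → open
col 3: top cell = '.' → open
col 4: top cell = '.' → open
col 5: top cell = 'X' → FULL

Answer: 1,2,3,4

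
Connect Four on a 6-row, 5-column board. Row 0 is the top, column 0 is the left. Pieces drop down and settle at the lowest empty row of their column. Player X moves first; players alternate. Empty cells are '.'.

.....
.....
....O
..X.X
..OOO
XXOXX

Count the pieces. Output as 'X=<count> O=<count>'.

X=6 O=5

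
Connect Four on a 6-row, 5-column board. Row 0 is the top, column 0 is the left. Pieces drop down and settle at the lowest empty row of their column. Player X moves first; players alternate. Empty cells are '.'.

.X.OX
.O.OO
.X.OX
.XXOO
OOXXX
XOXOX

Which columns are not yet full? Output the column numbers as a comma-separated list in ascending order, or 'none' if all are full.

col 0: top cell = '.' → open
col 1: top cell = 'X' → FULL
col 2: top cell = '.' → open
col 3: top cell = 'O' → FULL
col 4: top cell = 'X' → FULL

Answer: 0,2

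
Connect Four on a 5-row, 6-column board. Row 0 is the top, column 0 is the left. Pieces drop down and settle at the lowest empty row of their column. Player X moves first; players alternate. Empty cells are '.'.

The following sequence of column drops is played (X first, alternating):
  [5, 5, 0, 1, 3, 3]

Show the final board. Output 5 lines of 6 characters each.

Move 1: X drops in col 5, lands at row 4
Move 2: O drops in col 5, lands at row 3
Move 3: X drops in col 0, lands at row 4
Move 4: O drops in col 1, lands at row 4
Move 5: X drops in col 3, lands at row 4
Move 6: O drops in col 3, lands at row 3

Answer: ......
......
......
...O.O
XO.X.X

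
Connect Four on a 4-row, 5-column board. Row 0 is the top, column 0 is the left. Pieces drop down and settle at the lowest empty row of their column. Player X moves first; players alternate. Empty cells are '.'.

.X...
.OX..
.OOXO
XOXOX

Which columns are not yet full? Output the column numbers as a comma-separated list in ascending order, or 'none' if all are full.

Answer: 0,2,3,4

Derivation:
col 0: top cell = '.' → open
col 1: top cell = 'X' → FULL
col 2: top cell = '.' → open
col 3: top cell = '.' → open
col 4: top cell = '.' → open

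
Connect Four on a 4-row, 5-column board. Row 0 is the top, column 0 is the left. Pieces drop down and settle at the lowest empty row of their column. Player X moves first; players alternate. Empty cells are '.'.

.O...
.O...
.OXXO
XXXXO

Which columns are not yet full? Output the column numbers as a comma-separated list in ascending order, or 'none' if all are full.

Answer: 0,2,3,4

Derivation:
col 0: top cell = '.' → open
col 1: top cell = 'O' → FULL
col 2: top cell = '.' → open
col 3: top cell = '.' → open
col 4: top cell = '.' → open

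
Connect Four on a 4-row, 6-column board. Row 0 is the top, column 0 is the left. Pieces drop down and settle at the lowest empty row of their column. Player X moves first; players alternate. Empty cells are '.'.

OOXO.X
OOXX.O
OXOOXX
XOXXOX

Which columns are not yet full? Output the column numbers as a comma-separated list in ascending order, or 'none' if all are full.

Answer: 4

Derivation:
col 0: top cell = 'O' → FULL
col 1: top cell = 'O' → FULL
col 2: top cell = 'X' → FULL
col 3: top cell = 'O' → FULL
col 4: top cell = '.' → open
col 5: top cell = 'X' → FULL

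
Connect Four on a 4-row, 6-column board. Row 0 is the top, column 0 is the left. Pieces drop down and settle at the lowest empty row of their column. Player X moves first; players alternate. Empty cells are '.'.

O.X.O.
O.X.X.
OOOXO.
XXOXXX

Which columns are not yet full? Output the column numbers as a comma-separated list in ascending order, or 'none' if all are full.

Answer: 1,3,5

Derivation:
col 0: top cell = 'O' → FULL
col 1: top cell = '.' → open
col 2: top cell = 'X' → FULL
col 3: top cell = '.' → open
col 4: top cell = 'O' → FULL
col 5: top cell = '.' → open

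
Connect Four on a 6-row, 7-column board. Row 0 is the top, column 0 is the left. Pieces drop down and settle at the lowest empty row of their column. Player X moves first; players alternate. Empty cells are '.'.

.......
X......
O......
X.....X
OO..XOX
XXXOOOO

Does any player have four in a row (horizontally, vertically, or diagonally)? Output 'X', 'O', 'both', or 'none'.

O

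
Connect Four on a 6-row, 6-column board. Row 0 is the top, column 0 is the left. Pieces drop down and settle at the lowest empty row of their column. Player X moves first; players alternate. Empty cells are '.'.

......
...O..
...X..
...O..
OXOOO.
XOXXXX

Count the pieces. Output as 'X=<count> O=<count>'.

X=7 O=7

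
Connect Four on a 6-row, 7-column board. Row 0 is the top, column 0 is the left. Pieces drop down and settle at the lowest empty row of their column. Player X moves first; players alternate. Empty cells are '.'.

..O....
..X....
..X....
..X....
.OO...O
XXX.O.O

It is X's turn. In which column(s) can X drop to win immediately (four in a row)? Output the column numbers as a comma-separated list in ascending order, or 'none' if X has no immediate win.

col 0: drop X → no win
col 1: drop X → no win
col 3: drop X → WIN!
col 4: drop X → no win
col 5: drop X → no win
col 6: drop X → no win

Answer: 3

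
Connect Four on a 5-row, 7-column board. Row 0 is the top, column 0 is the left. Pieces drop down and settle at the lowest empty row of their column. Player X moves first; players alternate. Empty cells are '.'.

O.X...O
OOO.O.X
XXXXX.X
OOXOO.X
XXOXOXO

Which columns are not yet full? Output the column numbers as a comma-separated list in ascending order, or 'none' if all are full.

Answer: 1,3,4,5

Derivation:
col 0: top cell = 'O' → FULL
col 1: top cell = '.' → open
col 2: top cell = 'X' → FULL
col 3: top cell = '.' → open
col 4: top cell = '.' → open
col 5: top cell = '.' → open
col 6: top cell = 'O' → FULL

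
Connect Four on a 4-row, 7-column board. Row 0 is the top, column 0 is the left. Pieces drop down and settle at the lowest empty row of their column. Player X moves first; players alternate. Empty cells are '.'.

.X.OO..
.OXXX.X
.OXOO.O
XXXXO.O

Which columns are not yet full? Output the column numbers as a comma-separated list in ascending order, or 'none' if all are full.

col 0: top cell = '.' → open
col 1: top cell = 'X' → FULL
col 2: top cell = '.' → open
col 3: top cell = 'O' → FULL
col 4: top cell = 'O' → FULL
col 5: top cell = '.' → open
col 6: top cell = '.' → open

Answer: 0,2,5,6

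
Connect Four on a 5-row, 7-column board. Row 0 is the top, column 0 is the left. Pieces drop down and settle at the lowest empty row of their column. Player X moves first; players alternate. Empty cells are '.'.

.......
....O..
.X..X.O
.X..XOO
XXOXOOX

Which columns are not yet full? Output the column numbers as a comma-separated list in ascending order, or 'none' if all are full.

col 0: top cell = '.' → open
col 1: top cell = '.' → open
col 2: top cell = '.' → open
col 3: top cell = '.' → open
col 4: top cell = '.' → open
col 5: top cell = '.' → open
col 6: top cell = '.' → open

Answer: 0,1,2,3,4,5,6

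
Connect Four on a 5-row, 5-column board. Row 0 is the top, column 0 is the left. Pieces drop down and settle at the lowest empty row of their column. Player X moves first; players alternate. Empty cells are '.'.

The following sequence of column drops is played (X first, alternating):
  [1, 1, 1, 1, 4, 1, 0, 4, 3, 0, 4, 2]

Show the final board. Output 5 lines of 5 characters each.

Answer: .O...
.O...
.X..X
OO..O
XXOXX

Derivation:
Move 1: X drops in col 1, lands at row 4
Move 2: O drops in col 1, lands at row 3
Move 3: X drops in col 1, lands at row 2
Move 4: O drops in col 1, lands at row 1
Move 5: X drops in col 4, lands at row 4
Move 6: O drops in col 1, lands at row 0
Move 7: X drops in col 0, lands at row 4
Move 8: O drops in col 4, lands at row 3
Move 9: X drops in col 3, lands at row 4
Move 10: O drops in col 0, lands at row 3
Move 11: X drops in col 4, lands at row 2
Move 12: O drops in col 2, lands at row 4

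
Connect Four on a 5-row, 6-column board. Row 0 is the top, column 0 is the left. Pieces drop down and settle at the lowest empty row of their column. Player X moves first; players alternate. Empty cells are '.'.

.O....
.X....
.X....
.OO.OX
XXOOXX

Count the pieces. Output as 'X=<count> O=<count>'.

X=7 O=6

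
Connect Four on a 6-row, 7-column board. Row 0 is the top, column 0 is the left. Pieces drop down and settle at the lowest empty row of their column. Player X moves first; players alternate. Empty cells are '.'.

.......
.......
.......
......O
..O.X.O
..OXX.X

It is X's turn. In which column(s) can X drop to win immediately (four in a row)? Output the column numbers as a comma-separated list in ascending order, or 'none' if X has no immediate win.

Answer: 5

Derivation:
col 0: drop X → no win
col 1: drop X → no win
col 2: drop X → no win
col 3: drop X → no win
col 4: drop X → no win
col 5: drop X → WIN!
col 6: drop X → no win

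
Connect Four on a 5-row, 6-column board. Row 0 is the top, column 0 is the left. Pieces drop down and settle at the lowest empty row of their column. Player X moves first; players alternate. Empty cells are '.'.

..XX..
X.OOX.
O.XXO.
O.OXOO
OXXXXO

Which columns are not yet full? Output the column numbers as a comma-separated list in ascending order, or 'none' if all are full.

col 0: top cell = '.' → open
col 1: top cell = '.' → open
col 2: top cell = 'X' → FULL
col 3: top cell = 'X' → FULL
col 4: top cell = '.' → open
col 5: top cell = '.' → open

Answer: 0,1,4,5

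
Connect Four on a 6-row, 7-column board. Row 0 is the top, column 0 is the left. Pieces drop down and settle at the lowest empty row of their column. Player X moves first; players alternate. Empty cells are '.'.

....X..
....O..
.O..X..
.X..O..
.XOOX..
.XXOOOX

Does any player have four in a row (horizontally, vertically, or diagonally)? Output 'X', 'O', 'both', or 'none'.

none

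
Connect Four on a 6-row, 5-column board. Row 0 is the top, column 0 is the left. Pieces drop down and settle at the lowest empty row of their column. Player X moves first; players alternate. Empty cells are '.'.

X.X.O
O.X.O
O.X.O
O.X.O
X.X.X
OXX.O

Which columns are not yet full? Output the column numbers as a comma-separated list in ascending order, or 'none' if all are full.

Answer: 1,3

Derivation:
col 0: top cell = 'X' → FULL
col 1: top cell = '.' → open
col 2: top cell = 'X' → FULL
col 3: top cell = '.' → open
col 4: top cell = 'O' → FULL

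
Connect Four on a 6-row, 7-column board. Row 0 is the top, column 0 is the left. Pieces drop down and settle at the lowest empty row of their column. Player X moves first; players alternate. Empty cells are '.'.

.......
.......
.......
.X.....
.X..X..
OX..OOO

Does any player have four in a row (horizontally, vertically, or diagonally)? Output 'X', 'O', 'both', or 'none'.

none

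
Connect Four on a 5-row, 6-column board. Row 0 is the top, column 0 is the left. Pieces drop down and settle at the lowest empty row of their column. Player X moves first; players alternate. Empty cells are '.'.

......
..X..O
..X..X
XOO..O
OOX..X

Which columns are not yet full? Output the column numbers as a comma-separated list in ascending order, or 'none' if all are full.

col 0: top cell = '.' → open
col 1: top cell = '.' → open
col 2: top cell = '.' → open
col 3: top cell = '.' → open
col 4: top cell = '.' → open
col 5: top cell = '.' → open

Answer: 0,1,2,3,4,5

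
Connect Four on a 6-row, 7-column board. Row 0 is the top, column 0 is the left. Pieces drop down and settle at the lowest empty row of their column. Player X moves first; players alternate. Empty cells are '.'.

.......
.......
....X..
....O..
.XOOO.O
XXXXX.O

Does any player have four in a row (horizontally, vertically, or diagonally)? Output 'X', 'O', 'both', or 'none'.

X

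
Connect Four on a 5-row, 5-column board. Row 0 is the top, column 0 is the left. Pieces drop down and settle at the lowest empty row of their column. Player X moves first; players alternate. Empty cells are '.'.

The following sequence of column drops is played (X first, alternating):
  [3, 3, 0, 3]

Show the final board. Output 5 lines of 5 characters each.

Move 1: X drops in col 3, lands at row 4
Move 2: O drops in col 3, lands at row 3
Move 3: X drops in col 0, lands at row 4
Move 4: O drops in col 3, lands at row 2

Answer: .....
.....
...O.
...O.
X..X.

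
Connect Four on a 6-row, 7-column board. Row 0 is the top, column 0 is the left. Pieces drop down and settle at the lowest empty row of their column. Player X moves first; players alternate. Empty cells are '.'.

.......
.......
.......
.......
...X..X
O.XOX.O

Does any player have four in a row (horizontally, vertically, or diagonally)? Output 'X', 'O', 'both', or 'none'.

none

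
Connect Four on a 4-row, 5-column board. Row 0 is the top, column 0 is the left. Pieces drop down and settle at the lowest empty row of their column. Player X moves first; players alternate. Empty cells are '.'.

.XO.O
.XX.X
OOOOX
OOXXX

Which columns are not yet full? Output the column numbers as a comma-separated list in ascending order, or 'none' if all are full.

Answer: 0,3

Derivation:
col 0: top cell = '.' → open
col 1: top cell = 'X' → FULL
col 2: top cell = 'O' → FULL
col 3: top cell = '.' → open
col 4: top cell = 'O' → FULL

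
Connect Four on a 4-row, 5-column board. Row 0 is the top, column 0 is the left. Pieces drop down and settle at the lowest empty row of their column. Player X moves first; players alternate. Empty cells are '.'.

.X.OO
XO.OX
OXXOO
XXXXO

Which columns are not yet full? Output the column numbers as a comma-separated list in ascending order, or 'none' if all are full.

Answer: 0,2

Derivation:
col 0: top cell = '.' → open
col 1: top cell = 'X' → FULL
col 2: top cell = '.' → open
col 3: top cell = 'O' → FULL
col 4: top cell = 'O' → FULL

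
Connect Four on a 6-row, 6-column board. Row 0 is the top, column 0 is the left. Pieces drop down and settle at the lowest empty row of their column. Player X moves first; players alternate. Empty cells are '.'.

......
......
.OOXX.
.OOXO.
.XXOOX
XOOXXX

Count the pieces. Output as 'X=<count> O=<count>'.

X=10 O=9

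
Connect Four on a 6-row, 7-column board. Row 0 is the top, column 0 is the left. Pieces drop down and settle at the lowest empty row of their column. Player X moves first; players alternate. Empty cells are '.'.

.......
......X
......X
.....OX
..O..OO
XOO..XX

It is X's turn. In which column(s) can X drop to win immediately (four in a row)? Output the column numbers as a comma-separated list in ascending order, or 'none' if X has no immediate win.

Answer: 6

Derivation:
col 0: drop X → no win
col 1: drop X → no win
col 2: drop X → no win
col 3: drop X → no win
col 4: drop X → no win
col 5: drop X → no win
col 6: drop X → WIN!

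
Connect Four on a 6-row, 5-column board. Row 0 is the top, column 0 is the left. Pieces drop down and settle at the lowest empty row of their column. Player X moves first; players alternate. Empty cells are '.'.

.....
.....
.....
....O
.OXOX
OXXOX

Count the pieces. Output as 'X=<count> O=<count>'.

X=5 O=5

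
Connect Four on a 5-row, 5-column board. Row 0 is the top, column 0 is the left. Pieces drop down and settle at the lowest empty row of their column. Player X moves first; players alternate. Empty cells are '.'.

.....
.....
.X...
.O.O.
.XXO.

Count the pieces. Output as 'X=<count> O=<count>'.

X=3 O=3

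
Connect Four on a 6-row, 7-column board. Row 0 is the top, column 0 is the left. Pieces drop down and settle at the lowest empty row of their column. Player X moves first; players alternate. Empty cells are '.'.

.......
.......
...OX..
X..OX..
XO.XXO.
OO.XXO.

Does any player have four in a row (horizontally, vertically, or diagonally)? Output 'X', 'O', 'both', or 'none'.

X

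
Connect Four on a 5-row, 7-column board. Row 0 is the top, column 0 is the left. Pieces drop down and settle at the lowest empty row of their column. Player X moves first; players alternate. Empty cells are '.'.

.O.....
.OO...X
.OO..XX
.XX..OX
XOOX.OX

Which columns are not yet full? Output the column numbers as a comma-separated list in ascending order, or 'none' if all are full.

Answer: 0,2,3,4,5,6

Derivation:
col 0: top cell = '.' → open
col 1: top cell = 'O' → FULL
col 2: top cell = '.' → open
col 3: top cell = '.' → open
col 4: top cell = '.' → open
col 5: top cell = '.' → open
col 6: top cell = '.' → open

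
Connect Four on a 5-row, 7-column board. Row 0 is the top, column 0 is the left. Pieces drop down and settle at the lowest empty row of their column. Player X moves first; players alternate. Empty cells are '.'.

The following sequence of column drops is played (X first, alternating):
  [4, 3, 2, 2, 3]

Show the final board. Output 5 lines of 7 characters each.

Move 1: X drops in col 4, lands at row 4
Move 2: O drops in col 3, lands at row 4
Move 3: X drops in col 2, lands at row 4
Move 4: O drops in col 2, lands at row 3
Move 5: X drops in col 3, lands at row 3

Answer: .......
.......
.......
..OX...
..XOX..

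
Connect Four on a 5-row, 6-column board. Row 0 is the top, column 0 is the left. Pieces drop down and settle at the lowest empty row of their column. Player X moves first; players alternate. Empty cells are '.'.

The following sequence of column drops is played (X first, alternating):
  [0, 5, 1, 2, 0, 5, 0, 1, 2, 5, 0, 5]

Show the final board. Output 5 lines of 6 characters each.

Move 1: X drops in col 0, lands at row 4
Move 2: O drops in col 5, lands at row 4
Move 3: X drops in col 1, lands at row 4
Move 4: O drops in col 2, lands at row 4
Move 5: X drops in col 0, lands at row 3
Move 6: O drops in col 5, lands at row 3
Move 7: X drops in col 0, lands at row 2
Move 8: O drops in col 1, lands at row 3
Move 9: X drops in col 2, lands at row 3
Move 10: O drops in col 5, lands at row 2
Move 11: X drops in col 0, lands at row 1
Move 12: O drops in col 5, lands at row 1

Answer: ......
X....O
X....O
XOX..O
XXO..O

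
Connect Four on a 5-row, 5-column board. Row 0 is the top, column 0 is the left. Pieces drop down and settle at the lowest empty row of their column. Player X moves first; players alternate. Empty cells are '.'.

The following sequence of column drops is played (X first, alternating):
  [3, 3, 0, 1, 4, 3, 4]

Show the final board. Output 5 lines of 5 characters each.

Move 1: X drops in col 3, lands at row 4
Move 2: O drops in col 3, lands at row 3
Move 3: X drops in col 0, lands at row 4
Move 4: O drops in col 1, lands at row 4
Move 5: X drops in col 4, lands at row 4
Move 6: O drops in col 3, lands at row 2
Move 7: X drops in col 4, lands at row 3

Answer: .....
.....
...O.
...OX
XO.XX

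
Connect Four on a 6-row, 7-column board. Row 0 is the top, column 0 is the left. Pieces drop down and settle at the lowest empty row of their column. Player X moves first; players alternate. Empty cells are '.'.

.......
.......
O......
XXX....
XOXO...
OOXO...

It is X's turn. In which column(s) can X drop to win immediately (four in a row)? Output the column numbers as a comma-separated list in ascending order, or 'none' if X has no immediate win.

Answer: 2,3

Derivation:
col 0: drop X → no win
col 1: drop X → no win
col 2: drop X → WIN!
col 3: drop X → WIN!
col 4: drop X → no win
col 5: drop X → no win
col 6: drop X → no win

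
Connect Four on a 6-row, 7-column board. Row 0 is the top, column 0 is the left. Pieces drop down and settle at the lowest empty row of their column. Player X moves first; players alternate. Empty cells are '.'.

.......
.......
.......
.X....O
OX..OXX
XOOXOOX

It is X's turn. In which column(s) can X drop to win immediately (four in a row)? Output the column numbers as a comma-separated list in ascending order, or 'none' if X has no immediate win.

col 0: drop X → no win
col 1: drop X → no win
col 2: drop X → no win
col 3: drop X → no win
col 4: drop X → no win
col 5: drop X → no win
col 6: drop X → no win

Answer: none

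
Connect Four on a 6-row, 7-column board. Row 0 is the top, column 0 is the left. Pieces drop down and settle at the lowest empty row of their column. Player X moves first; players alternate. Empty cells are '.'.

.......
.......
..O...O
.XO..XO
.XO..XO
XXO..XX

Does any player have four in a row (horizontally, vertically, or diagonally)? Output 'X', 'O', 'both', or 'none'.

O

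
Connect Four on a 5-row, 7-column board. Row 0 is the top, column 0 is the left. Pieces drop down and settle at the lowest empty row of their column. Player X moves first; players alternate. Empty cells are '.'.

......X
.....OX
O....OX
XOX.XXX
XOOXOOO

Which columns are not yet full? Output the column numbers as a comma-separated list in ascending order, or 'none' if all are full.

Answer: 0,1,2,3,4,5

Derivation:
col 0: top cell = '.' → open
col 1: top cell = '.' → open
col 2: top cell = '.' → open
col 3: top cell = '.' → open
col 4: top cell = '.' → open
col 5: top cell = '.' → open
col 6: top cell = 'X' → FULL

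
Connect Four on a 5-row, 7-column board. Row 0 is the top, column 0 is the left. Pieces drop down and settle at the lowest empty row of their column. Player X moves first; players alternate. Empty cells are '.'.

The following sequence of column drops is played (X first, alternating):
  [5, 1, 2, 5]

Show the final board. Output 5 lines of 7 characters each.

Answer: .......
.......
.......
.....O.
.OX..X.

Derivation:
Move 1: X drops in col 5, lands at row 4
Move 2: O drops in col 1, lands at row 4
Move 3: X drops in col 2, lands at row 4
Move 4: O drops in col 5, lands at row 3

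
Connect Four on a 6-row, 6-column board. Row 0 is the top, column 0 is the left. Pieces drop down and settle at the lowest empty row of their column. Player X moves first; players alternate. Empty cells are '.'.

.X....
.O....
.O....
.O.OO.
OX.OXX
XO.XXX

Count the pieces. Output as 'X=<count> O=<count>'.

X=8 O=8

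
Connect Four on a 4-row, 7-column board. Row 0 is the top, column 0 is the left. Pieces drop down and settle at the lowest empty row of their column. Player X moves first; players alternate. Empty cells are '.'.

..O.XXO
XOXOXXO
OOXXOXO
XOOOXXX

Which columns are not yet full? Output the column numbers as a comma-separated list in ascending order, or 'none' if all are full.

Answer: 0,1,3

Derivation:
col 0: top cell = '.' → open
col 1: top cell = '.' → open
col 2: top cell = 'O' → FULL
col 3: top cell = '.' → open
col 4: top cell = 'X' → FULL
col 5: top cell = 'X' → FULL
col 6: top cell = 'O' → FULL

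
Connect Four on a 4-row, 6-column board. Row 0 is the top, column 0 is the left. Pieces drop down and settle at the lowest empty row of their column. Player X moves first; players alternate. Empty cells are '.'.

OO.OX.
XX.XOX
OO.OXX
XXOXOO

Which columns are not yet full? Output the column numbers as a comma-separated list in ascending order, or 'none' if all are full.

col 0: top cell = 'O' → FULL
col 1: top cell = 'O' → FULL
col 2: top cell = '.' → open
col 3: top cell = 'O' → FULL
col 4: top cell = 'X' → FULL
col 5: top cell = '.' → open

Answer: 2,5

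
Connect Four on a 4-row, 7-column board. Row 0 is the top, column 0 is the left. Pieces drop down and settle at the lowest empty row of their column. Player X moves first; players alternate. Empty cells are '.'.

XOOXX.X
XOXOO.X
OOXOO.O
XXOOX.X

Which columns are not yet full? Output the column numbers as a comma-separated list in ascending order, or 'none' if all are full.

Answer: 5

Derivation:
col 0: top cell = 'X' → FULL
col 1: top cell = 'O' → FULL
col 2: top cell = 'O' → FULL
col 3: top cell = 'X' → FULL
col 4: top cell = 'X' → FULL
col 5: top cell = '.' → open
col 6: top cell = 'X' → FULL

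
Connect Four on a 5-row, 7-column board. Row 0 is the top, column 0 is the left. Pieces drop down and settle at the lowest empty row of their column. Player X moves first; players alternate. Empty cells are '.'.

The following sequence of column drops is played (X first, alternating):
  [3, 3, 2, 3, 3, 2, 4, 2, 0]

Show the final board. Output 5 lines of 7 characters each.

Move 1: X drops in col 3, lands at row 4
Move 2: O drops in col 3, lands at row 3
Move 3: X drops in col 2, lands at row 4
Move 4: O drops in col 3, lands at row 2
Move 5: X drops in col 3, lands at row 1
Move 6: O drops in col 2, lands at row 3
Move 7: X drops in col 4, lands at row 4
Move 8: O drops in col 2, lands at row 2
Move 9: X drops in col 0, lands at row 4

Answer: .......
...X...
..OO...
..OO...
X.XXX..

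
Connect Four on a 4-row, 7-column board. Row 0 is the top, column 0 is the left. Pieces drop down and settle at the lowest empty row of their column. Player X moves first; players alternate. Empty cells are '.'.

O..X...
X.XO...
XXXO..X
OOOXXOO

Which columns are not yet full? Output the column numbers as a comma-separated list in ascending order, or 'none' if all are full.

col 0: top cell = 'O' → FULL
col 1: top cell = '.' → open
col 2: top cell = '.' → open
col 3: top cell = 'X' → FULL
col 4: top cell = '.' → open
col 5: top cell = '.' → open
col 6: top cell = '.' → open

Answer: 1,2,4,5,6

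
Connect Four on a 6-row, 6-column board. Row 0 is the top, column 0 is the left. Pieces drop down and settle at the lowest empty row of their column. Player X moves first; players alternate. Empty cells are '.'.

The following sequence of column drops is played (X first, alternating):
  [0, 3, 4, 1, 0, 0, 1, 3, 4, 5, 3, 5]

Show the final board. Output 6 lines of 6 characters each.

Answer: ......
......
......
O..X..
XX.OXO
XO.OXO

Derivation:
Move 1: X drops in col 0, lands at row 5
Move 2: O drops in col 3, lands at row 5
Move 3: X drops in col 4, lands at row 5
Move 4: O drops in col 1, lands at row 5
Move 5: X drops in col 0, lands at row 4
Move 6: O drops in col 0, lands at row 3
Move 7: X drops in col 1, lands at row 4
Move 8: O drops in col 3, lands at row 4
Move 9: X drops in col 4, lands at row 4
Move 10: O drops in col 5, lands at row 5
Move 11: X drops in col 3, lands at row 3
Move 12: O drops in col 5, lands at row 4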